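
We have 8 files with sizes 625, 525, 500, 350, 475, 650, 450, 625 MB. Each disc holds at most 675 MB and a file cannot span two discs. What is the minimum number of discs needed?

Total = 650 + 625 + 625 + 525 + 500 + 475 + 450 + 350 = 4200 MB.
Lower bound: ⌈4200/675⌉ = 7 discs.
Also, 8 files each exceed 675/2 MB, and no two of those can share a disc, so at least 8 discs are needed.
A packing using 8 discs:
  disc 1: 650 = 650
  disc 2: 625 = 625
  disc 3: 625 = 625
  disc 4: 525 = 525
  disc 5: 500 = 500
  disc 6: 475 = 475
  disc 7: 450 = 450
  disc 8: 350 = 350
This matches the lower bound, so 8 is optimal.

8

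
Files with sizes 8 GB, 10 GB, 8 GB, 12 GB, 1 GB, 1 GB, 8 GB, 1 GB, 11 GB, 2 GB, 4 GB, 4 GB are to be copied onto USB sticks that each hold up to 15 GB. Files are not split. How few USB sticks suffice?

Total = 12 + 11 + 10 + 8 + 8 + 8 + 4 + 4 + 2 + 1 + 1 + 1 = 70 GB.
Lower bound: ⌈70/15⌉ = 5 USB sticks.
Also, 6 files each exceed 15/2 GB, and no two of those can share a USB stick, so at least 6 USB sticks are needed.
A packing using 6 USB sticks:
  USB stick 1: 12 + 2 + 1 = 15
  USB stick 2: 11 + 4 = 15
  USB stick 3: 10 + 4 + 1 = 15
  USB stick 4: 8 + 1 = 9
  USB stick 5: 8 = 8
  USB stick 6: 8 = 8
This matches the lower bound, so 6 is optimal.

6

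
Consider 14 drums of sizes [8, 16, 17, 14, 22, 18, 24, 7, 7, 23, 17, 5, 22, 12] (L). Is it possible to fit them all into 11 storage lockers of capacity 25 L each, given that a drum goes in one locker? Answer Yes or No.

A valid assignment using 10 storage lockers:
  locker 1: 24 = 24
  locker 2: 23 = 23
  locker 3: 22 = 22
  locker 4: 22 = 22
  locker 5: 18 + 7 = 25
  locker 6: 17 + 8 = 25
  locker 7: 17 + 7 = 24
  locker 8: 16 + 5 = 21
  locker 9: 14 = 14
  locker 10: 12 = 12
That uses only 10 ≤ 11, so 11 storage lockers are enough.

Yes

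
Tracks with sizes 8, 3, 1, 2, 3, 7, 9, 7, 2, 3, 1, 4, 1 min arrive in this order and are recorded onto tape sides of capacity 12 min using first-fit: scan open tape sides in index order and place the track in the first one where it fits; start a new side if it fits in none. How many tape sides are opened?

  8 → side 1 (new)  [load 8/12]
  3 → side 1  [load 11/12]
  1 → side 1  [load 12/12]
  2 → side 2 (new)  [load 2/12]
  3 → side 2  [load 5/12]
  7 → side 2  [load 12/12]
  9 → side 3 (new)  [load 9/12]
  7 → side 4 (new)  [load 7/12]
  2 → side 3  [load 11/12]
  3 → side 4  [load 10/12]
  1 → side 3  [load 12/12]
  4 → side 5 (new)  [load 4/12]
  1 → side 4  [load 11/12]
5 tape sides opened.

5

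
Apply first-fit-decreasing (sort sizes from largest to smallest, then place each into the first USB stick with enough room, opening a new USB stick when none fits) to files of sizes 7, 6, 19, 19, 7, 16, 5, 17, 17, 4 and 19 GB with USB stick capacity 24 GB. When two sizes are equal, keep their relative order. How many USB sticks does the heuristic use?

6

Sorted descending: 19, 19, 19, 17, 17, 16, 7, 7, 6, 5, 4.
  19 → USB stick 1 (new)  [load 19/24]
  19 → USB stick 2 (new)  [load 19/24]
  19 → USB stick 3 (new)  [load 19/24]
  17 → USB stick 4 (new)  [load 17/24]
  17 → USB stick 5 (new)  [load 17/24]
  16 → USB stick 6 (new)  [load 16/24]
  7 → USB stick 4  [load 24/24]
  7 → USB stick 5  [load 24/24]
  6 → USB stick 6  [load 22/24]
  5 → USB stick 1  [load 24/24]
  4 → USB stick 2  [load 23/24]
6 USB sticks opened.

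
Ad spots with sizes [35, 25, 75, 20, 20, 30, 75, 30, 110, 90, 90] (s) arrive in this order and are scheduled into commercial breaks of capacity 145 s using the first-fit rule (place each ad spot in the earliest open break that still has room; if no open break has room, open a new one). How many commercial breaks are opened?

  35 → break 1 (new)  [load 35/145]
  25 → break 1  [load 60/145]
  75 → break 1  [load 135/145]
  20 → break 2 (new)  [load 20/145]
  20 → break 2  [load 40/145]
  30 → break 2  [load 70/145]
  75 → break 2  [load 145/145]
  30 → break 3 (new)  [load 30/145]
  110 → break 3  [load 140/145]
  90 → break 4 (new)  [load 90/145]
  90 → break 5 (new)  [load 90/145]
5 commercial breaks opened.

5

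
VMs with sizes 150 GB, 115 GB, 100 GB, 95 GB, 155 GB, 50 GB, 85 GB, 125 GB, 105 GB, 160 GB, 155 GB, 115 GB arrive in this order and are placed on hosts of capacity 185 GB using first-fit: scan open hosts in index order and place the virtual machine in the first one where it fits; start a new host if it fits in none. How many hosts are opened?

  150 → host 1 (new)  [load 150/185]
  115 → host 2 (new)  [load 115/185]
  100 → host 3 (new)  [load 100/185]
  95 → host 4 (new)  [load 95/185]
  155 → host 5 (new)  [load 155/185]
  50 → host 2  [load 165/185]
  85 → host 3  [load 185/185]
  125 → host 6 (new)  [load 125/185]
  105 → host 7 (new)  [load 105/185]
  160 → host 8 (new)  [load 160/185]
  155 → host 9 (new)  [load 155/185]
  115 → host 10 (new)  [load 115/185]
10 hosts opened.

10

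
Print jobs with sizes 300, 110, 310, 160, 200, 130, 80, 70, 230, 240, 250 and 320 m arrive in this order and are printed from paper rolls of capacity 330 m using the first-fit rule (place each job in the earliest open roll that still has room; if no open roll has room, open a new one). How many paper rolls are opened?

9

  300 → roll 1 (new)  [load 300/330]
  110 → roll 2 (new)  [load 110/330]
  310 → roll 3 (new)  [load 310/330]
  160 → roll 2  [load 270/330]
  200 → roll 4 (new)  [load 200/330]
  130 → roll 4  [load 330/330]
  80 → roll 5 (new)  [load 80/330]
  70 → roll 5  [load 150/330]
  230 → roll 6 (new)  [load 230/330]
  240 → roll 7 (new)  [load 240/330]
  250 → roll 8 (new)  [load 250/330]
  320 → roll 9 (new)  [load 320/330]
9 paper rolls opened.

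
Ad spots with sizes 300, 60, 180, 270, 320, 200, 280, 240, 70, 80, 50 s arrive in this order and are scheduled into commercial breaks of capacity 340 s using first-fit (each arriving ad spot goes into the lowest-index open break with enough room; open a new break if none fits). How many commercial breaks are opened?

7

  300 → break 1 (new)  [load 300/340]
  60 → break 2 (new)  [load 60/340]
  180 → break 2  [load 240/340]
  270 → break 3 (new)  [load 270/340]
  320 → break 4 (new)  [load 320/340]
  200 → break 5 (new)  [load 200/340]
  280 → break 6 (new)  [load 280/340]
  240 → break 7 (new)  [load 240/340]
  70 → break 2  [load 310/340]
  80 → break 5  [load 280/340]
  50 → break 3  [load 320/340]
7 commercial breaks opened.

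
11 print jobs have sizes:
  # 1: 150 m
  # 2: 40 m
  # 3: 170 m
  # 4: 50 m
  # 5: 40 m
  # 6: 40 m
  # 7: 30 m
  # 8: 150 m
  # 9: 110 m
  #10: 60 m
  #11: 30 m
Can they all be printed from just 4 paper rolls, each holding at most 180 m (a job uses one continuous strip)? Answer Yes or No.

No

Total = 870 m; ⌈870/180⌉ = 5.
At least 5 paper rolls are required, but only 4 are allowed.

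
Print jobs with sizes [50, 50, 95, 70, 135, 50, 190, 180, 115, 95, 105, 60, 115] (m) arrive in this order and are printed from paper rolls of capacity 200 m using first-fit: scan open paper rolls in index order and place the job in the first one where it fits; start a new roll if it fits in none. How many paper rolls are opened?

8

  50 → roll 1 (new)  [load 50/200]
  50 → roll 1  [load 100/200]
  95 → roll 1  [load 195/200]
  70 → roll 2 (new)  [load 70/200]
  135 → roll 3 (new)  [load 135/200]
  50 → roll 2  [load 120/200]
  190 → roll 4 (new)  [load 190/200]
  180 → roll 5 (new)  [load 180/200]
  115 → roll 6 (new)  [load 115/200]
  95 → roll 7 (new)  [load 95/200]
  105 → roll 7  [load 200/200]
  60 → roll 2  [load 180/200]
  115 → roll 8 (new)  [load 115/200]
8 paper rolls opened.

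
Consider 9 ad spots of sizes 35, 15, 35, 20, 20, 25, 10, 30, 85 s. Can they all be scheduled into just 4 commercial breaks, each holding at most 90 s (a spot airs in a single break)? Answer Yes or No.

A valid assignment using 4 commercial breaks:
  break 1: 85 = 85
  break 2: 35 + 35 + 20 = 90
  break 3: 30 + 25 + 20 + 15 = 90
  break 4: 10 = 10
Every load is within 90 s, so 4 commercial breaks suffice.

Yes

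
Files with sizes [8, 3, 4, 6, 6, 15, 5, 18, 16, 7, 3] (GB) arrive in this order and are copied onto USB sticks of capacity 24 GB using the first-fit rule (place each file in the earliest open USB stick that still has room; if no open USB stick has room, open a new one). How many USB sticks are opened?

  8 → USB stick 1 (new)  [load 8/24]
  3 → USB stick 1  [load 11/24]
  4 → USB stick 1  [load 15/24]
  6 → USB stick 1  [load 21/24]
  6 → USB stick 2 (new)  [load 6/24]
  15 → USB stick 2  [load 21/24]
  5 → USB stick 3 (new)  [load 5/24]
  18 → USB stick 3  [load 23/24]
  16 → USB stick 4 (new)  [load 16/24]
  7 → USB stick 4  [load 23/24]
  3 → USB stick 1  [load 24/24]
4 USB sticks opened.

4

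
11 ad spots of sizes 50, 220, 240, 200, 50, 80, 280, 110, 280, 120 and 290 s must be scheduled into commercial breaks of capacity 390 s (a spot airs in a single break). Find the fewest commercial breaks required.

6

Total = 290 + 280 + 280 + 240 + 220 + 200 + 120 + 110 + 80 + 50 + 50 = 1920 s.
Lower bound: ⌈1920/390⌉ = 5 commercial breaks.
Also, 6 ad spots each exceed 195 s, and no two of those can share a break, so at least 6 commercial breaks are needed.
A packing using 6 commercial breaks:
  break 1: 290 + 80 = 370
  break 2: 280 + 110 = 390
  break 3: 280 + 50 + 50 = 380
  break 4: 240 + 120 = 360
  break 5: 220 = 220
  break 6: 200 = 200
This matches the lower bound, so 6 is optimal.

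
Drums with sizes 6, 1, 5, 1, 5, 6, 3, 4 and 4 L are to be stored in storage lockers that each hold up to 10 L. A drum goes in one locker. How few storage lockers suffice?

4

Total = 6 + 6 + 5 + 5 + 4 + 4 + 3 + 1 + 1 = 35 L.
Lower bound: ⌈35/10⌉ = 4 storage lockers.
A packing using 4 storage lockers:
  locker 1: 6 + 4 = 10
  locker 2: 6 + 4 = 10
  locker 3: 5 + 5 = 10
  locker 4: 3 + 1 + 1 = 5
This matches the lower bound, so 4 is optimal.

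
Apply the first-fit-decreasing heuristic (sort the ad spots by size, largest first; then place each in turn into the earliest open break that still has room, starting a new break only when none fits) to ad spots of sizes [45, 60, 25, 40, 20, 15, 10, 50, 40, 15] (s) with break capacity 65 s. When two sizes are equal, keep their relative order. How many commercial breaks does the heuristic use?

5

Sorted descending: 60, 50, 45, 40, 40, 25, 20, 15, 15, 10.
  60 → break 1 (new)  [load 60/65]
  50 → break 2 (new)  [load 50/65]
  45 → break 3 (new)  [load 45/65]
  40 → break 4 (new)  [load 40/65]
  40 → break 5 (new)  [load 40/65]
  25 → break 4  [load 65/65]
  20 → break 3  [load 65/65]
  15 → break 2  [load 65/65]
  15 → break 5  [load 55/65]
  10 → break 5  [load 65/65]
5 commercial breaks opened.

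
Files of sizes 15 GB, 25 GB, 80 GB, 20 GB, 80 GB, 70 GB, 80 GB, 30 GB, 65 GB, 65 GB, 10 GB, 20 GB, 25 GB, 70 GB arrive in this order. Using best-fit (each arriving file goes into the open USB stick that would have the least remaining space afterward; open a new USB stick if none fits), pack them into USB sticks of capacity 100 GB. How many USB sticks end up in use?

8

  15 → USB stick 1 (new)  [load 15/100]
  25 → USB stick 1  [load 40/100]
  80 → USB stick 2 (new)  [load 80/100]
  20 → USB stick 2  [load 100/100]
  80 → USB stick 3 (new)  [load 80/100]
  70 → USB stick 4 (new)  [load 70/100]
  80 → USB stick 5 (new)  [load 80/100]
  30 → USB stick 4  [load 100/100]
  65 → USB stick 6 (new)  [load 65/100]
  65 → USB stick 7 (new)  [load 65/100]
  10 → USB stick 3  [load 90/100]
  20 → USB stick 5  [load 100/100]
  25 → USB stick 6  [load 90/100]
  70 → USB stick 8 (new)  [load 70/100]
8 USB sticks opened.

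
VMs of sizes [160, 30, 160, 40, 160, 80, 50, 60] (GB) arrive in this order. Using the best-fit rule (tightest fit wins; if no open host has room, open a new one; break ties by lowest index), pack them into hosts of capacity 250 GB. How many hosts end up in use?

4

  160 → host 1 (new)  [load 160/250]
  30 → host 1  [load 190/250]
  160 → host 2 (new)  [load 160/250]
  40 → host 1  [load 230/250]
  160 → host 3 (new)  [load 160/250]
  80 → host 2  [load 240/250]
  50 → host 3  [load 210/250]
  60 → host 4 (new)  [load 60/250]
4 hosts opened.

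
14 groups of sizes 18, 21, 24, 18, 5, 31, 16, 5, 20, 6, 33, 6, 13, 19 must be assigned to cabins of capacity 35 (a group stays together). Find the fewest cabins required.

Total = 33 + 31 + 24 + 21 + 20 + 19 + 18 + 18 + 16 + 13 + 6 + 6 + 5 + 5 = 235.
Lower bound: ⌈235/35⌉ = 7 cabins.
Also, 8 groups each exceed 35/2, and no two of those can share a cabin, so at least 8 cabins are needed.
A packing using 8 cabins:
  cabin 1: 33 = 33
  cabin 2: 31 = 31
  cabin 3: 24 + 6 + 5 = 35
  cabin 4: 21 + 13 = 34
  cabin 5: 20 + 6 + 5 = 31
  cabin 6: 19 + 16 = 35
  cabin 7: 18 = 18
  cabin 8: 18 = 18
This matches the lower bound, so 8 is optimal.

8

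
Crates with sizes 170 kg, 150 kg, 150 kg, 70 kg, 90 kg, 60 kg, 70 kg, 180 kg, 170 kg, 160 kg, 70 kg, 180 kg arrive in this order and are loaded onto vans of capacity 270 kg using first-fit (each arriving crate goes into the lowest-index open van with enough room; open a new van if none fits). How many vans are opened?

  170 → van 1 (new)  [load 170/270]
  150 → van 2 (new)  [load 150/270]
  150 → van 3 (new)  [load 150/270]
  70 → van 1  [load 240/270]
  90 → van 2  [load 240/270]
  60 → van 3  [load 210/270]
  70 → van 4 (new)  [load 70/270]
  180 → van 4  [load 250/270]
  170 → van 5 (new)  [load 170/270]
  160 → van 6 (new)  [load 160/270]
  70 → van 5  [load 240/270]
  180 → van 7 (new)  [load 180/270]
7 vans opened.

7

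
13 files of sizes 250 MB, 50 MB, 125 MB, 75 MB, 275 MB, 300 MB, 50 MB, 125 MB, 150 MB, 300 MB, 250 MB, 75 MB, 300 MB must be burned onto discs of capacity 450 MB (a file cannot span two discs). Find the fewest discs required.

Total = 300 + 300 + 300 + 275 + 250 + 250 + 150 + 125 + 125 + 75 + 75 + 50 + 50 = 2325 MB.
Lower bound: ⌈2325/450⌉ = 6 discs.
A packing using 6 discs:
  disc 1: 300 + 150 = 450
  disc 2: 300 + 125 = 425
  disc 3: 300 + 125 = 425
  disc 4: 275 + 75 + 75 = 425
  disc 5: 250 + 50 + 50 = 350
  disc 6: 250 = 250
This matches the lower bound, so 6 is optimal.

6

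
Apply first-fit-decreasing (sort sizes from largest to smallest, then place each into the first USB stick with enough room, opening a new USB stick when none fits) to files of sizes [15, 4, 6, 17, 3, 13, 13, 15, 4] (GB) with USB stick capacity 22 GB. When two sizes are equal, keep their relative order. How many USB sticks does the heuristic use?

Sorted descending: 17, 15, 15, 13, 13, 6, 4, 4, 3.
  17 → USB stick 1 (new)  [load 17/22]
  15 → USB stick 2 (new)  [load 15/22]
  15 → USB stick 3 (new)  [load 15/22]
  13 → USB stick 4 (new)  [load 13/22]
  13 → USB stick 5 (new)  [load 13/22]
  6 → USB stick 2  [load 21/22]
  4 → USB stick 1  [load 21/22]
  4 → USB stick 3  [load 19/22]
  3 → USB stick 3  [load 22/22]
5 USB sticks opened.

5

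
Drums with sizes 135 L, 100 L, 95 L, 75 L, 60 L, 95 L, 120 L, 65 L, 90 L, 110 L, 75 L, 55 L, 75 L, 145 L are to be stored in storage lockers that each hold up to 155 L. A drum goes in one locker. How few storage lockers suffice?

Total = 145 + 135 + 120 + 110 + 100 + 95 + 95 + 90 + 75 + 75 + 75 + 65 + 60 + 55 = 1295 L.
Lower bound: ⌈1295/155⌉ = 9 storage lockers.
A packing using 10 storage lockers:
  locker 1: 145 = 145
  locker 2: 135 = 135
  locker 3: 120 = 120
  locker 4: 110 = 110
  locker 5: 100 + 55 = 155
  locker 6: 95 + 60 = 155
  locker 7: 95 = 95
  locker 8: 90 + 65 = 155
  locker 9: 75 + 75 = 150
  locker 10: 75 = 75
No arrangement into 9 storage lockers stays within capacity, so 10 is optimal.

10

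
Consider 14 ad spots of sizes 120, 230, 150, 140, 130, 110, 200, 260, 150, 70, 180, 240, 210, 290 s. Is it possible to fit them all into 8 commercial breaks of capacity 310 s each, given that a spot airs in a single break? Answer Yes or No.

Total = 2480 s; ⌈2480/310⌉ = 8.
The bound of 8 does not rule out 8, but exhaustive search shows no assignment into 8 commercial breaks of capacity 310 s exists — the minimum is 9.

No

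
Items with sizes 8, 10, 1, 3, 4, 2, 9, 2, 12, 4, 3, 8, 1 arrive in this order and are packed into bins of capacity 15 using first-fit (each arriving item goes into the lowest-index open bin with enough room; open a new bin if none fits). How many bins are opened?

  8 → bin 1 (new)  [load 8/15]
  10 → bin 2 (new)  [load 10/15]
  1 → bin 1  [load 9/15]
  3 → bin 1  [load 12/15]
  4 → bin 2  [load 14/15]
  2 → bin 1  [load 14/15]
  9 → bin 3 (new)  [load 9/15]
  2 → bin 3  [load 11/15]
  12 → bin 4 (new)  [load 12/15]
  4 → bin 3  [load 15/15]
  3 → bin 4  [load 15/15]
  8 → bin 5 (new)  [load 8/15]
  1 → bin 1  [load 15/15]
5 bins opened.

5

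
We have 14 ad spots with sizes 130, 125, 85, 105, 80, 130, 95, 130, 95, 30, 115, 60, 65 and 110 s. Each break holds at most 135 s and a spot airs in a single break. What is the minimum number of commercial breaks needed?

Total = 130 + 130 + 130 + 125 + 115 + 110 + 105 + 95 + 95 + 85 + 80 + 65 + 60 + 30 = 1355 s.
Lower bound: ⌈1355/135⌉ = 11 commercial breaks.
A packing using 12 commercial breaks:
  break 1: 130 = 130
  break 2: 130 = 130
  break 3: 130 = 130
  break 4: 125 = 125
  break 5: 115 = 115
  break 6: 110 = 110
  break 7: 105 + 30 = 135
  break 8: 95 = 95
  break 9: 95 = 95
  break 10: 85 = 85
  break 11: 80 = 80
  break 12: 65 + 60 = 125
No arrangement into 11 commercial breaks stays within capacity, so 12 is optimal.

12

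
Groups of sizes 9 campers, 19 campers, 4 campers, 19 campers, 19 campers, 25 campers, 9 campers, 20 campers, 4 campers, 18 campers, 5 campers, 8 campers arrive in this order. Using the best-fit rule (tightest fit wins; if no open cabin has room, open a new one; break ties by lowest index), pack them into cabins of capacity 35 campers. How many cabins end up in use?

6

  9 → cabin 1 (new)  [load 9/35]
  19 → cabin 1  [load 28/35]
  4 → cabin 1  [load 32/35]
  19 → cabin 2 (new)  [load 19/35]
  19 → cabin 3 (new)  [load 19/35]
  25 → cabin 4 (new)  [load 25/35]
  9 → cabin 4  [load 34/35]
  20 → cabin 5 (new)  [load 20/35]
  4 → cabin 5  [load 24/35]
  18 → cabin 6 (new)  [load 18/35]
  5 → cabin 5  [load 29/35]
  8 → cabin 2  [load 27/35]
6 cabins opened.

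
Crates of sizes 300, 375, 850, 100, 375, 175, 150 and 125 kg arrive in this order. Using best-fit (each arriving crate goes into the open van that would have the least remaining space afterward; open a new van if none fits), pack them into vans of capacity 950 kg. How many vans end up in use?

3

  300 → van 1 (new)  [load 300/950]
  375 → van 1  [load 675/950]
  850 → van 2 (new)  [load 850/950]
  100 → van 2  [load 950/950]
  375 → van 3 (new)  [load 375/950]
  175 → van 1  [load 850/950]
  150 → van 3  [load 525/950]
  125 → van 3  [load 650/950]
3 vans opened.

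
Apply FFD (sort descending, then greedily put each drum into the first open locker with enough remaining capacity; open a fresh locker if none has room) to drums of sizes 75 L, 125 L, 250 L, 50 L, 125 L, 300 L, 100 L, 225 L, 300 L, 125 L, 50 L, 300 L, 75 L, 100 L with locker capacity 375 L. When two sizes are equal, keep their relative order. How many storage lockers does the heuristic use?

6

Sorted descending: 300, 300, 300, 250, 225, 125, 125, 125, 100, 100, 75, 75, 50, 50.
  300 → locker 1 (new)  [load 300/375]
  300 → locker 2 (new)  [load 300/375]
  300 → locker 3 (new)  [load 300/375]
  250 → locker 4 (new)  [load 250/375]
  225 → locker 5 (new)  [load 225/375]
  125 → locker 4  [load 375/375]
  125 → locker 5  [load 350/375]
  125 → locker 6 (new)  [load 125/375]
  100 → locker 6  [load 225/375]
  100 → locker 6  [load 325/375]
  75 → locker 1  [load 375/375]
  75 → locker 2  [load 375/375]
  50 → locker 3  [load 350/375]
  50 → locker 6  [load 375/375]
6 storage lockers opened.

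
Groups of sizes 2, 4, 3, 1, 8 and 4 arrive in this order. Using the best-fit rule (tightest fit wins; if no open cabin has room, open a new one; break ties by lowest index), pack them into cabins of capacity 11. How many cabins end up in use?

  2 → cabin 1 (new)  [load 2/11]
  4 → cabin 1  [load 6/11]
  3 → cabin 1  [load 9/11]
  1 → cabin 1  [load 10/11]
  8 → cabin 2 (new)  [load 8/11]
  4 → cabin 3 (new)  [load 4/11]
3 cabins opened.

3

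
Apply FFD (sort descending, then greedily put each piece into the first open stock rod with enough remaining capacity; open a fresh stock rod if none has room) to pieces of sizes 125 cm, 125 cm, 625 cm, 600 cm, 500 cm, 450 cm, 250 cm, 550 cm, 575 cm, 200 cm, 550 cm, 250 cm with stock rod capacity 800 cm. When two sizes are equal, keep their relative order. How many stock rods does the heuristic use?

7

Sorted descending: 625, 600, 575, 550, 550, 500, 450, 250, 250, 200, 125, 125.
  625 → stock rod 1 (new)  [load 625/800]
  600 → stock rod 2 (new)  [load 600/800]
  575 → stock rod 3 (new)  [load 575/800]
  550 → stock rod 4 (new)  [load 550/800]
  550 → stock rod 5 (new)  [load 550/800]
  500 → stock rod 6 (new)  [load 500/800]
  450 → stock rod 7 (new)  [load 450/800]
  250 → stock rod 4  [load 800/800]
  250 → stock rod 5  [load 800/800]
  200 → stock rod 2  [load 800/800]
  125 → stock rod 1  [load 750/800]
  125 → stock rod 3  [load 700/800]
7 stock rods opened.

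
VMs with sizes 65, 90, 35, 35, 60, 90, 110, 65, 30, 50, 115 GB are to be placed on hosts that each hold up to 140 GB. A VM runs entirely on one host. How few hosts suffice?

Total = 115 + 110 + 90 + 90 + 65 + 65 + 60 + 50 + 35 + 35 + 30 = 745 GB.
Lower bound: ⌈745/140⌉ = 6 hosts.
A packing using 6 hosts:
  host 1: 115 = 115
  host 2: 110 + 30 = 140
  host 3: 90 + 50 = 140
  host 4: 90 + 35 = 125
  host 5: 65 + 65 = 130
  host 6: 60 + 35 = 95
This matches the lower bound, so 6 is optimal.

6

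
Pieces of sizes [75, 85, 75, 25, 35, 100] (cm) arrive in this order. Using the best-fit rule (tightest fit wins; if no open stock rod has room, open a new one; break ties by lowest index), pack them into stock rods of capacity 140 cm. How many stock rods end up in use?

4

  75 → stock rod 1 (new)  [load 75/140]
  85 → stock rod 2 (new)  [load 85/140]
  75 → stock rod 3 (new)  [load 75/140]
  25 → stock rod 2  [load 110/140]
  35 → stock rod 1  [load 110/140]
  100 → stock rod 4 (new)  [load 100/140]
4 stock rods opened.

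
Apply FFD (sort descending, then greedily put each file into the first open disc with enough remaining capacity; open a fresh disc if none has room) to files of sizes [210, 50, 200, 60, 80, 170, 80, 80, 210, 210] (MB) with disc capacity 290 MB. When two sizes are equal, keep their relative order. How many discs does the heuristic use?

5

Sorted descending: 210, 210, 210, 200, 170, 80, 80, 80, 60, 50.
  210 → disc 1 (new)  [load 210/290]
  210 → disc 2 (new)  [load 210/290]
  210 → disc 3 (new)  [load 210/290]
  200 → disc 4 (new)  [load 200/290]
  170 → disc 5 (new)  [load 170/290]
  80 → disc 1  [load 290/290]
  80 → disc 2  [load 290/290]
  80 → disc 3  [load 290/290]
  60 → disc 4  [load 260/290]
  50 → disc 5  [load 220/290]
5 discs opened.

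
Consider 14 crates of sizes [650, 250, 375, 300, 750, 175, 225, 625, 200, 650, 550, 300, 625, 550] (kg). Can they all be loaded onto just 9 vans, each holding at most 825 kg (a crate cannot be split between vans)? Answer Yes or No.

A valid assignment using 9 vans:
  van 1: 750 = 750
  van 2: 650 + 175 = 825
  van 3: 650 = 650
  van 4: 625 + 200 = 825
  van 5: 625 = 625
  van 6: 550 + 250 = 800
  van 7: 550 + 225 = 775
  van 8: 375 + 300 = 675
  van 9: 300 = 300
Every load is within 825 kg, so 9 vans suffice.

Yes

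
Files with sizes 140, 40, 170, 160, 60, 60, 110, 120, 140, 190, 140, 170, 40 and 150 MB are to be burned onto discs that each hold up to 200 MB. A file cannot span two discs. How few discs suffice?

10

Total = 190 + 170 + 170 + 160 + 150 + 140 + 140 + 140 + 120 + 110 + 60 + 60 + 40 + 40 = 1690 MB.
Lower bound: ⌈1690/200⌉ = 9 discs.
Also, 10 files each exceed 100 MB, and no two of those can share a disc, so at least 10 discs are needed.
A packing using 10 discs:
  disc 1: 190 = 190
  disc 2: 170 = 170
  disc 3: 170 = 170
  disc 4: 160 + 40 = 200
  disc 5: 150 + 40 = 190
  disc 6: 140 + 60 = 200
  disc 7: 140 + 60 = 200
  disc 8: 140 = 140
  disc 9: 120 = 120
  disc 10: 110 = 110
This matches the lower bound, so 10 is optimal.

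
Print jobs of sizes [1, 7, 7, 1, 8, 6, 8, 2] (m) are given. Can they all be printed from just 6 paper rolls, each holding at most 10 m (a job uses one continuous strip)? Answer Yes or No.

Yes

A valid assignment using 5 paper rolls:
  roll 1: 8 + 2 = 10
  roll 2: 8 + 1 + 1 = 10
  roll 3: 7 = 7
  roll 4: 7 = 7
  roll 5: 6 = 6
That uses only 5 ≤ 6, so 6 paper rolls are enough.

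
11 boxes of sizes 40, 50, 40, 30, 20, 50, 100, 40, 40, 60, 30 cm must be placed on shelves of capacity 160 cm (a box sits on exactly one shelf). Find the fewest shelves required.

Total = 100 + 60 + 50 + 50 + 40 + 40 + 40 + 40 + 30 + 30 + 20 = 500 cm.
Lower bound: ⌈500/160⌉ = 4 shelves.
A packing using 4 shelves:
  shelf 1: 100 + 60 = 160
  shelf 2: 50 + 50 + 40 + 20 = 160
  shelf 3: 40 + 40 + 40 + 30 = 150
  shelf 4: 30 = 30
This matches the lower bound, so 4 is optimal.

4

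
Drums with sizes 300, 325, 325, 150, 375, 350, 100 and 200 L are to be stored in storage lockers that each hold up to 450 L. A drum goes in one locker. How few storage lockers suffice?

6

Total = 375 + 350 + 325 + 325 + 300 + 200 + 150 + 100 = 2125 L.
Lower bound: ⌈2125/450⌉ = 5 storage lockers.
A packing using 6 storage lockers:
  locker 1: 375 = 375
  locker 2: 350 + 100 = 450
  locker 3: 325 = 325
  locker 4: 325 = 325
  locker 5: 300 + 150 = 450
  locker 6: 200 = 200
No arrangement into 5 storage lockers stays within capacity, so 6 is optimal.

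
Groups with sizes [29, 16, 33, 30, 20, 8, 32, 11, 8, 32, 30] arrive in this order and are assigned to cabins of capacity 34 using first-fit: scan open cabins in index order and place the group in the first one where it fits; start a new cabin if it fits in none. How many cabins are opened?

  29 → cabin 1 (new)  [load 29/34]
  16 → cabin 2 (new)  [load 16/34]
  33 → cabin 3 (new)  [load 33/34]
  30 → cabin 4 (new)  [load 30/34]
  20 → cabin 5 (new)  [load 20/34]
  8 → cabin 2  [load 24/34]
  32 → cabin 6 (new)  [load 32/34]
  11 → cabin 5  [load 31/34]
  8 → cabin 2  [load 32/34]
  32 → cabin 7 (new)  [load 32/34]
  30 → cabin 8 (new)  [load 30/34]
8 cabins opened.

8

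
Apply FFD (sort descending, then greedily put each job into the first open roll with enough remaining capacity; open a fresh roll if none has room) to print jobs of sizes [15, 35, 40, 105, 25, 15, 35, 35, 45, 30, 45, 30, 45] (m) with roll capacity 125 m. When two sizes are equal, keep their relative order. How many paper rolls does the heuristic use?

Sorted descending: 105, 45, 45, 45, 40, 35, 35, 35, 30, 30, 25, 15, 15.
  105 → roll 1 (new)  [load 105/125]
  45 → roll 2 (new)  [load 45/125]
  45 → roll 2  [load 90/125]
  45 → roll 3 (new)  [load 45/125]
  40 → roll 3  [load 85/125]
  35 → roll 2  [load 125/125]
  35 → roll 3  [load 120/125]
  35 → roll 4 (new)  [load 35/125]
  30 → roll 4  [load 65/125]
  30 → roll 4  [load 95/125]
  25 → roll 4  [load 120/125]
  15 → roll 1  [load 120/125]
  15 → roll 5 (new)  [load 15/125]
5 paper rolls opened.

5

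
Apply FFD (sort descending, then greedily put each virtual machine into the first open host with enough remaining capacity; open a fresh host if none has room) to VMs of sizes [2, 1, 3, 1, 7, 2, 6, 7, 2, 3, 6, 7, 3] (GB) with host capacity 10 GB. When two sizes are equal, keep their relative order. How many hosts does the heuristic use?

Sorted descending: 7, 7, 7, 6, 6, 3, 3, 3, 2, 2, 2, 1, 1.
  7 → host 1 (new)  [load 7/10]
  7 → host 2 (new)  [load 7/10]
  7 → host 3 (new)  [load 7/10]
  6 → host 4 (new)  [load 6/10]
  6 → host 5 (new)  [load 6/10]
  3 → host 1  [load 10/10]
  3 → host 2  [load 10/10]
  3 → host 3  [load 10/10]
  2 → host 4  [load 8/10]
  2 → host 4  [load 10/10]
  2 → host 5  [load 8/10]
  1 → host 5  [load 9/10]
  1 → host 5  [load 10/10]
5 hosts opened.

5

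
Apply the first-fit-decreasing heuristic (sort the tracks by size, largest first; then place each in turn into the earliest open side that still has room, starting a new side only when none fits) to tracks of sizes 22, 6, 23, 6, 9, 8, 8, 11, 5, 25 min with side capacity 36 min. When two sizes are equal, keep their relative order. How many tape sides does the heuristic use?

4

Sorted descending: 25, 23, 22, 11, 9, 8, 8, 6, 6, 5.
  25 → side 1 (new)  [load 25/36]
  23 → side 2 (new)  [load 23/36]
  22 → side 3 (new)  [load 22/36]
  11 → side 1  [load 36/36]
  9 → side 2  [load 32/36]
  8 → side 3  [load 30/36]
  8 → side 4 (new)  [load 8/36]
  6 → side 3  [load 36/36]
  6 → side 4  [load 14/36]
  5 → side 4  [load 19/36]
4 tape sides opened.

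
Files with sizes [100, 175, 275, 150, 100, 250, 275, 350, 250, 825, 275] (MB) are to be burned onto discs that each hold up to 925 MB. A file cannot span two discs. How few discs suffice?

Total = 825 + 350 + 275 + 275 + 275 + 250 + 250 + 175 + 150 + 100 + 100 = 3025 MB.
Lower bound: ⌈3025/925⌉ = 4 discs.
A packing using 4 discs:
  disc 1: 825 + 100 = 925
  disc 2: 350 + 275 + 275 = 900
  disc 3: 275 + 250 + 250 + 150 = 925
  disc 4: 175 + 100 = 275
This matches the lower bound, so 4 is optimal.

4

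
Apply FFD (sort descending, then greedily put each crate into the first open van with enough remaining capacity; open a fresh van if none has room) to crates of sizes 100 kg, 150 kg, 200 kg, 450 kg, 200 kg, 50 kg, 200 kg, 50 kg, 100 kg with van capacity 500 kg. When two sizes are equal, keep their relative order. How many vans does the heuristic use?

Sorted descending: 450, 200, 200, 200, 150, 100, 100, 50, 50.
  450 → van 1 (new)  [load 450/500]
  200 → van 2 (new)  [load 200/500]
  200 → van 2  [load 400/500]
  200 → van 3 (new)  [load 200/500]
  150 → van 3  [load 350/500]
  100 → van 2  [load 500/500]
  100 → van 3  [load 450/500]
  50 → van 1  [load 500/500]
  50 → van 3  [load 500/500]
3 vans opened.

3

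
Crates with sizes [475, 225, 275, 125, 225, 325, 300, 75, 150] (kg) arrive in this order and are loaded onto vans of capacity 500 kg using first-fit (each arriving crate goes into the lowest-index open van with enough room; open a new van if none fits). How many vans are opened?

  475 → van 1 (new)  [load 475/500]
  225 → van 2 (new)  [load 225/500]
  275 → van 2  [load 500/500]
  125 → van 3 (new)  [load 125/500]
  225 → van 3  [load 350/500]
  325 → van 4 (new)  [load 325/500]
  300 → van 5 (new)  [load 300/500]
  75 → van 3  [load 425/500]
  150 → van 4  [load 475/500]
5 vans opened.

5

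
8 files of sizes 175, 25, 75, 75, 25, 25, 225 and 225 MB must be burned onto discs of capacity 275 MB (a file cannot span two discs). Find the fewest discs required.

4

Total = 225 + 225 + 175 + 75 + 75 + 25 + 25 + 25 = 850 MB.
Lower bound: ⌈850/275⌉ = 4 discs.
A packing using 4 discs:
  disc 1: 225 + 25 + 25 = 275
  disc 2: 225 + 25 = 250
  disc 3: 175 + 75 = 250
  disc 4: 75 = 75
This matches the lower bound, so 4 is optimal.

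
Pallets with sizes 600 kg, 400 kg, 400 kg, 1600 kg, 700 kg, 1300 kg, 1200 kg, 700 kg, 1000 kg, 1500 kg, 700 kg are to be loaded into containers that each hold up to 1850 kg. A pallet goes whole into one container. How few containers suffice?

Total = 1600 + 1500 + 1300 + 1200 + 1000 + 700 + 700 + 700 + 600 + 400 + 400 = 10100 kg.
Lower bound: ⌈10100/1850⌉ = 6 containers.
A packing using 6 containers:
  container 1: 1600 = 1600
  container 2: 1500 = 1500
  container 3: 1300 + 400 = 1700
  container 4: 1200 + 600 = 1800
  container 5: 1000 + 700 = 1700
  container 6: 700 + 700 + 400 = 1800
This matches the lower bound, so 6 is optimal.

6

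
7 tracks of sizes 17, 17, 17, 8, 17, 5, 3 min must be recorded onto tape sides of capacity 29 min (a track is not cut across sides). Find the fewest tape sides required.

Total = 17 + 17 + 17 + 17 + 8 + 5 + 3 = 84 min.
Lower bound: ⌈84/29⌉ = 3 tape sides.
Also, 4 tracks each exceed 29/2 min, and no two of those can share a side, so at least 4 tape sides are needed.
A packing using 4 tape sides:
  side 1: 17 + 8 + 3 = 28
  side 2: 17 + 5 = 22
  side 3: 17 = 17
  side 4: 17 = 17
This matches the lower bound, so 4 is optimal.

4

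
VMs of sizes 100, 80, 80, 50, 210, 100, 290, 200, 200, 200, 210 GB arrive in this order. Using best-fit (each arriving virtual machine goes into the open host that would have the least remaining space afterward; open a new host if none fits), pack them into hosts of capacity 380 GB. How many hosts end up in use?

7

  100 → host 1 (new)  [load 100/380]
  80 → host 1  [load 180/380]
  80 → host 1  [load 260/380]
  50 → host 1  [load 310/380]
  210 → host 2 (new)  [load 210/380]
  100 → host 2  [load 310/380]
  290 → host 3 (new)  [load 290/380]
  200 → host 4 (new)  [load 200/380]
  200 → host 5 (new)  [load 200/380]
  200 → host 6 (new)  [load 200/380]
  210 → host 7 (new)  [load 210/380]
7 hosts opened.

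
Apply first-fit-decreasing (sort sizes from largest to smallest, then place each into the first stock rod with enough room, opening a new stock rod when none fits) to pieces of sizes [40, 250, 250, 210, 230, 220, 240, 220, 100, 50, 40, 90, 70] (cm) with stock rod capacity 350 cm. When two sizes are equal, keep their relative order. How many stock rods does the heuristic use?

7

Sorted descending: 250, 250, 240, 230, 220, 220, 210, 100, 90, 70, 50, 40, 40.
  250 → stock rod 1 (new)  [load 250/350]
  250 → stock rod 2 (new)  [load 250/350]
  240 → stock rod 3 (new)  [load 240/350]
  230 → stock rod 4 (new)  [load 230/350]
  220 → stock rod 5 (new)  [load 220/350]
  220 → stock rod 6 (new)  [load 220/350]
  210 → stock rod 7 (new)  [load 210/350]
  100 → stock rod 1  [load 350/350]
  90 → stock rod 2  [load 340/350]
  70 → stock rod 3  [load 310/350]
  50 → stock rod 4  [load 280/350]
  40 → stock rod 3  [load 350/350]
  40 → stock rod 4  [load 320/350]
7 stock rods opened.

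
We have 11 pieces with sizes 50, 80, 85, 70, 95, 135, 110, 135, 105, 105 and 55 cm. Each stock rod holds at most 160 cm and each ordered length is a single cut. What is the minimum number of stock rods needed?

Total = 135 + 135 + 110 + 105 + 105 + 95 + 85 + 80 + 70 + 55 + 50 = 1025 cm.
Lower bound: ⌈1025/160⌉ = 7 stock rods.
A packing using 8 stock rods:
  stock rod 1: 135 = 135
  stock rod 2: 135 = 135
  stock rod 3: 110 + 50 = 160
  stock rod 4: 105 + 55 = 160
  stock rod 5: 105 = 105
  stock rod 6: 95 = 95
  stock rod 7: 85 + 70 = 155
  stock rod 8: 80 = 80
No arrangement into 7 stock rods stays within capacity, so 8 is optimal.

8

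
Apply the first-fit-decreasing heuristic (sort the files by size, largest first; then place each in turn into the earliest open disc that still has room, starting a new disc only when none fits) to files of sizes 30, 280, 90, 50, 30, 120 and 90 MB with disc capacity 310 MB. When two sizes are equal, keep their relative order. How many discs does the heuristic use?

3

Sorted descending: 280, 120, 90, 90, 50, 30, 30.
  280 → disc 1 (new)  [load 280/310]
  120 → disc 2 (new)  [load 120/310]
  90 → disc 2  [load 210/310]
  90 → disc 2  [load 300/310]
  50 → disc 3 (new)  [load 50/310]
  30 → disc 1  [load 310/310]
  30 → disc 3  [load 80/310]
3 discs opened.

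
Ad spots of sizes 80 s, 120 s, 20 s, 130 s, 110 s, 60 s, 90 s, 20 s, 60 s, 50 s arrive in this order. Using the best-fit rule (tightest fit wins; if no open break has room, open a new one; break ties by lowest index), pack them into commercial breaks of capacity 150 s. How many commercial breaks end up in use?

  80 → break 1 (new)  [load 80/150]
  120 → break 2 (new)  [load 120/150]
  20 → break 2  [load 140/150]
  130 → break 3 (new)  [load 130/150]
  110 → break 4 (new)  [load 110/150]
  60 → break 1  [load 140/150]
  90 → break 5 (new)  [load 90/150]
  20 → break 3  [load 150/150]
  60 → break 5  [load 150/150]
  50 → break 6 (new)  [load 50/150]
6 commercial breaks opened.

6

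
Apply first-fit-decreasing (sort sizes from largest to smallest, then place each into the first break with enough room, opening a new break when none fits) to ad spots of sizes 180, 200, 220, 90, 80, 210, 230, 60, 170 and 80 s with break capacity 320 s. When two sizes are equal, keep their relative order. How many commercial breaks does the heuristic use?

6

Sorted descending: 230, 220, 210, 200, 180, 170, 90, 80, 80, 60.
  230 → break 1 (new)  [load 230/320]
  220 → break 2 (new)  [load 220/320]
  210 → break 3 (new)  [load 210/320]
  200 → break 4 (new)  [load 200/320]
  180 → break 5 (new)  [load 180/320]
  170 → break 6 (new)  [load 170/320]
  90 → break 1  [load 320/320]
  80 → break 2  [load 300/320]
  80 → break 3  [load 290/320]
  60 → break 4  [load 260/320]
6 commercial breaks opened.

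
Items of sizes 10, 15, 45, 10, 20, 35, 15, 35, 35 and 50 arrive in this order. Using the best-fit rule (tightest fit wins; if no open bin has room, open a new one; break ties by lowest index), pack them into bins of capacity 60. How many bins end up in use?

6

  10 → bin 1 (new)  [load 10/60]
  15 → bin 1  [load 25/60]
  45 → bin 2 (new)  [load 45/60]
  10 → bin 2  [load 55/60]
  20 → bin 1  [load 45/60]
  35 → bin 3 (new)  [load 35/60]
  15 → bin 1  [load 60/60]
  35 → bin 4 (new)  [load 35/60]
  35 → bin 5 (new)  [load 35/60]
  50 → bin 6 (new)  [load 50/60]
6 bins opened.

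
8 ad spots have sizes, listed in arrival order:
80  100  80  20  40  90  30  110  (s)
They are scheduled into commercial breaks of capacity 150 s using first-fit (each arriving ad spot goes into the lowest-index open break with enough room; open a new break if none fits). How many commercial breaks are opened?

  80 → break 1 (new)  [load 80/150]
  100 → break 2 (new)  [load 100/150]
  80 → break 3 (new)  [load 80/150]
  20 → break 1  [load 100/150]
  40 → break 1  [load 140/150]
  90 → break 4 (new)  [load 90/150]
  30 → break 2  [load 130/150]
  110 → break 5 (new)  [load 110/150]
5 commercial breaks opened.

5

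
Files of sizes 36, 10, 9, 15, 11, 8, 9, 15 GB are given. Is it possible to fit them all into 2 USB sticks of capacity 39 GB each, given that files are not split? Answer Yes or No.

Total = 113 GB; ⌈113/39⌉ = 3.
At least 3 USB sticks are required, but only 2 are allowed.

No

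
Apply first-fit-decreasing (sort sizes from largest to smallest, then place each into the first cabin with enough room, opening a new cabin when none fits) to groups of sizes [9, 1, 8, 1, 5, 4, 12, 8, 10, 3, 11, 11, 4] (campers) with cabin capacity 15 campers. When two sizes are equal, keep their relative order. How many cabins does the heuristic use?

Sorted descending: 12, 11, 11, 10, 9, 8, 8, 5, 4, 4, 3, 1, 1.
  12 → cabin 1 (new)  [load 12/15]
  11 → cabin 2 (new)  [load 11/15]
  11 → cabin 3 (new)  [load 11/15]
  10 → cabin 4 (new)  [load 10/15]
  9 → cabin 5 (new)  [load 9/15]
  8 → cabin 6 (new)  [load 8/15]
  8 → cabin 7 (new)  [load 8/15]
  5 → cabin 4  [load 15/15]
  4 → cabin 2  [load 15/15]
  4 → cabin 3  [load 15/15]
  3 → cabin 1  [load 15/15]
  1 → cabin 5  [load 10/15]
  1 → cabin 5  [load 11/15]
7 cabins opened.

7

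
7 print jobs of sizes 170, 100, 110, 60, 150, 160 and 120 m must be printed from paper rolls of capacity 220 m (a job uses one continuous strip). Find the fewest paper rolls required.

Total = 170 + 160 + 150 + 120 + 110 + 100 + 60 = 870 m.
Lower bound: ⌈870/220⌉ = 4 paper rolls.
A packing using 5 paper rolls:
  roll 1: 170 = 170
  roll 2: 160 + 60 = 220
  roll 3: 150 = 150
  roll 4: 120 + 100 = 220
  roll 5: 110 = 110
No arrangement into 4 paper rolls stays within capacity, so 5 is optimal.

5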